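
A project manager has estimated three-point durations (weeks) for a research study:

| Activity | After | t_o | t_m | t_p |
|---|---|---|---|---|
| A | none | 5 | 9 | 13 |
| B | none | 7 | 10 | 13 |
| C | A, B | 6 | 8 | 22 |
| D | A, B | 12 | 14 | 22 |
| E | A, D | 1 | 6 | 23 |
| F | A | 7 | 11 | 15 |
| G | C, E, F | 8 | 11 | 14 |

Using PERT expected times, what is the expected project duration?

44 weeks

te_A = (5 + 4·9 + 13)/6 = 54/6 = 9
te_B = (7 + 4·10 + 13)/6 = 60/6 = 10
te_C = (6 + 4·8 + 22)/6 = 60/6 = 10
te_D = (12 + 4·14 + 22)/6 = 90/6 = 15
te_E = (1 + 4·6 + 23)/6 = 48/6 = 8
te_F = (7 + 4·11 + 15)/6 = 66/6 = 11
te_G = (8 + 4·11 + 14)/6 = 66/6 = 11

Forward pass:
ES_A = 0; EF_A = 9
ES_B = 0; EF_B = 10
ES_C = max(EF_A=9, EF_B=10) = 10; EF_C = 10+10 = 20
ES_D = max(EF_A=9, EF_B=10) = 10; EF_D = 10+15 = 25
ES_E = max(EF_A=9, EF_D=25) = 25; EF_E = 25+8 = 33
ES_F = 9; EF_F = 9+11 = 20
ES_G = max(EF_C=20, EF_E=33, EF_F=20) = 33; EF_G = 33+11 = 44
Expected project duration μ = 44 weeks. Critical path: B → D → E → G.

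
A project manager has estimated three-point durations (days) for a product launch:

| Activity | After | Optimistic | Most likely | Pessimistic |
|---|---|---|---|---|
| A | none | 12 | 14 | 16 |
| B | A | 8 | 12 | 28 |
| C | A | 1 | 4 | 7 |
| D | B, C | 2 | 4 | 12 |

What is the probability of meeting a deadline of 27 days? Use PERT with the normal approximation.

0.057

te_A = (12 + 4·14 + 16)/6 = 84/6 = 14; σ²_A = ((16−12)/6)² = 0.444
te_B = (8 + 4·12 + 28)/6 = 84/6 = 14; σ²_B = ((28−8)/6)² = 11.111
te_C = (1 + 4·4 + 7)/6 = 24/6 = 4; σ²_C = ((7−1)/6)² = 1.000
te_D = (2 + 4·4 + 12)/6 = 30/6 = 5; σ²_D = ((12−2)/6)² = 2.778

Forward pass:
ES_A = 0; EF_A = 14
ES_B = 14; EF_B = 14+14 = 28
ES_C = 14; EF_C = 14+4 = 18
ES_D = max(EF_B=28, EF_C=18) = 28; EF_D = 28+5 = 33
Expected project duration μ = 33 days. Critical path: A → B → D.

Variance along critical path = 0.444 + 11.111 + 2.778 = 14.333; σ = √14.333 = 3.786 days.
Z = (27 − 33) / 3.786 = -1.585
P(T ≤ 27) = Φ(-1.585) ≈ 0.057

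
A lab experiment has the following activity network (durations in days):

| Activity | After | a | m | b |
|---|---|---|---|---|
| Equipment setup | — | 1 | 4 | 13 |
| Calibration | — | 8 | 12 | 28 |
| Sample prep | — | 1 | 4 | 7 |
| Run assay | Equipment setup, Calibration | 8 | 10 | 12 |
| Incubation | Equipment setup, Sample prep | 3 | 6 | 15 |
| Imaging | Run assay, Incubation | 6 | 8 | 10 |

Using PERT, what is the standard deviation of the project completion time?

te_Equipment setup = (1 + 4·4 + 13)/6 = 30/6 = 5; σ²_Equipment setup = ((13−1)/6)² = 4.000
te_Calibration = (8 + 4·12 + 28)/6 = 84/6 = 14; σ²_Calibration = ((28−8)/6)² = 11.111
te_Sample prep = (1 + 4·4 + 7)/6 = 24/6 = 4; σ²_Sample prep = ((7−1)/6)² = 1.000
te_Run assay = (8 + 4·10 + 12)/6 = 60/6 = 10; σ²_Run assay = ((12−8)/6)² = 0.444
te_Incubation = (3 + 4·6 + 15)/6 = 42/6 = 7; σ²_Incubation = ((15−3)/6)² = 4.000
te_Imaging = (6 + 4·8 + 10)/6 = 48/6 = 8; σ²_Imaging = ((10−6)/6)² = 0.444

Forward pass:
ES_Equipment setup = 0; EF_Equipment setup = 5
ES_Calibration = 0; EF_Calibration = 14
ES_Sample prep = 0; EF_Sample prep = 4
ES_Run assay = max(EF_Equipment setup=5, EF_Calibration=14) = 14; EF_Run assay = 14+10 = 24
ES_Incubation = max(EF_Equipment setup=5, EF_Sample prep=4) = 5; EF_Incubation = 5+7 = 12
ES_Imaging = max(EF_Run assay=24, EF_Incubation=12) = 24; EF_Imaging = 24+8 = 32
Expected project duration μ = 32 days. Critical path: Calibration → Run assay → Imaging.

Variance along critical path = 11.111 + 0.444 + 0.444 = 12.000
σ = √12.000 = 3.464 days

3.46 days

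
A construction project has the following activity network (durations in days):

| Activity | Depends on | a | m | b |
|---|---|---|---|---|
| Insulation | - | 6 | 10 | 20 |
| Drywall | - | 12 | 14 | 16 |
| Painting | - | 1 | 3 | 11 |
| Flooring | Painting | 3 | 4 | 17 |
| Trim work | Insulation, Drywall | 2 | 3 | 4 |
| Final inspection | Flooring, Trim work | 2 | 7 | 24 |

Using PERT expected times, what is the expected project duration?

te_Insulation = (6 + 4·10 + 20)/6 = 66/6 = 11
te_Drywall = (12 + 4·14 + 16)/6 = 84/6 = 14
te_Painting = (1 + 4·3 + 11)/6 = 24/6 = 4
te_Flooring = (3 + 4·4 + 17)/6 = 36/6 = 6
te_Trim work = (2 + 4·3 + 4)/6 = 18/6 = 3
te_Final inspection = (2 + 4·7 + 24)/6 = 54/6 = 9

Forward pass:
ES_Insulation = 0; EF_Insulation = 11
ES_Drywall = 0; EF_Drywall = 14
ES_Painting = 0; EF_Painting = 4
ES_Flooring = 4; EF_Flooring = 4+6 = 10
ES_Trim work = max(EF_Insulation=11, EF_Drywall=14) = 14; EF_Trim work = 14+3 = 17
ES_Final inspection = max(EF_Flooring=10, EF_Trim work=17) = 17; EF_Final inspection = 17+9 = 26
Expected project duration μ = 26 days. Critical path: Drywall → Trim work → Final inspection.

26 days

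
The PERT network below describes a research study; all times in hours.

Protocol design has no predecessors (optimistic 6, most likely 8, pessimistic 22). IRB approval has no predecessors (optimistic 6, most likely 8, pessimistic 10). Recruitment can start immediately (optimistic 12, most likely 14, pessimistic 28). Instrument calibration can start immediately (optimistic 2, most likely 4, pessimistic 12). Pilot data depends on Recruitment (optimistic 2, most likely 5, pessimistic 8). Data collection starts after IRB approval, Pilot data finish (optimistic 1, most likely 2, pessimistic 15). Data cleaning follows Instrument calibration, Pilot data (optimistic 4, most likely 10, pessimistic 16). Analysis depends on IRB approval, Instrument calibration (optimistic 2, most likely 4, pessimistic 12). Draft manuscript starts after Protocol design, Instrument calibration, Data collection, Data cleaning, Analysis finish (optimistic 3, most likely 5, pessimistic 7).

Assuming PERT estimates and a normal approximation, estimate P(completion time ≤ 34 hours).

te_Protocol design = (6 + 4·8 + 22)/6 = 60/6 = 10; σ²_Protocol design = ((22−6)/6)² = 7.111
te_IRB approval = (6 + 4·8 + 10)/6 = 48/6 = 8; σ²_IRB approval = ((10−6)/6)² = 0.444
te_Recruitment = (12 + 4·14 + 28)/6 = 96/6 = 16; σ²_Recruitment = ((28−12)/6)² = 7.111
te_Instrument calibration = (2 + 4·4 + 12)/6 = 30/6 = 5; σ²_Instrument calibration = ((12−2)/6)² = 2.778
te_Pilot data = (2 + 4·5 + 8)/6 = 30/6 = 5; σ²_Pilot data = ((8−2)/6)² = 1.000
te_Data collection = (1 + 4·2 + 15)/6 = 24/6 = 4; σ²_Data collection = ((15−1)/6)² = 5.444
te_Data cleaning = (4 + 4·10 + 16)/6 = 60/6 = 10; σ²_Data cleaning = ((16−4)/6)² = 4.000
te_Analysis = (2 + 4·4 + 12)/6 = 30/6 = 5; σ²_Analysis = ((12−2)/6)² = 2.778
te_Draft manuscript = (3 + 4·5 + 7)/6 = 30/6 = 5; σ²_Draft manuscript = ((7−3)/6)² = 0.444

Forward pass:
ES_Protocol design = 0; EF_Protocol design = 10
ES_IRB approval = 0; EF_IRB approval = 8
ES_Recruitment = 0; EF_Recruitment = 16
ES_Instrument calibration = 0; EF_Instrument calibration = 5
ES_Pilot data = 16; EF_Pilot data = 16+5 = 21
ES_Data collection = max(EF_IRB approval=8, EF_Pilot data=21) = 21; EF_Data collection = 21+4 = 25
ES_Data cleaning = max(EF_Instrument calibration=5, EF_Pilot data=21) = 21; EF_Data cleaning = 21+10 = 31
ES_Analysis = max(EF_IRB approval=8, EF_Instrument calibration=5) = 8; EF_Analysis = 8+5 = 13
ES_Draft manuscript = max(EF_Protocol design=10, EF_Instrument calibration=5, EF_Data collection=25, EF_Data cleaning=31, EF_Analysis=13) = 31; EF_Draft manuscript = 31+5 = 36
Expected project duration μ = 36 hours. Critical path: Recruitment → Pilot data → Data cleaning → Draft manuscript.

Variance along critical path = 7.111 + 1.000 + 4.000 + 0.444 = 12.556; σ = √12.556 = 3.543 hours.
Z = (34 − 36) / 3.543 = -0.564
P(T ≤ 34) = Φ(-0.564) ≈ 0.286

0.286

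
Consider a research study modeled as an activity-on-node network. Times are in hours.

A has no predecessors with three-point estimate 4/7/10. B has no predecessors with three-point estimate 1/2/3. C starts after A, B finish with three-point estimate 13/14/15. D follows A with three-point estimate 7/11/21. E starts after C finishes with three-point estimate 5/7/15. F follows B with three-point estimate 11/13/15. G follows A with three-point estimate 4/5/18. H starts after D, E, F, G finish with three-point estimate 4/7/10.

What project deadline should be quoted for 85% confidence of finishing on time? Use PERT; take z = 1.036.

38.3 hours

te_A = (4 + 4·7 + 10)/6 = 42/6 = 7; σ²_A = ((10−4)/6)² = 1.000
te_B = (1 + 4·2 + 3)/6 = 12/6 = 2; σ²_B = ((3−1)/6)² = 0.111
te_C = (13 + 4·14 + 15)/6 = 84/6 = 14; σ²_C = ((15−13)/6)² = 0.111
te_D = (7 + 4·11 + 21)/6 = 72/6 = 12; σ²_D = ((21−7)/6)² = 5.444
te_E = (5 + 4·7 + 15)/6 = 48/6 = 8; σ²_E = ((15−5)/6)² = 2.778
te_F = (11 + 4·13 + 15)/6 = 78/6 = 13; σ²_F = ((15−11)/6)² = 0.444
te_G = (4 + 4·5 + 18)/6 = 42/6 = 7; σ²_G = ((18−4)/6)² = 5.444
te_H = (4 + 4·7 + 10)/6 = 42/6 = 7; σ²_H = ((10−4)/6)² = 1.000

Forward pass:
ES_A = 0; EF_A = 7
ES_B = 0; EF_B = 2
ES_C = max(EF_A=7, EF_B=2) = 7; EF_C = 7+14 = 21
ES_D = 7; EF_D = 7+12 = 19
ES_E = 21; EF_E = 21+8 = 29
ES_F = 2; EF_F = 2+13 = 15
ES_G = 7; EF_G = 7+7 = 14
ES_H = max(EF_D=19, EF_E=29, EF_F=15, EF_G=14) = 29; EF_H = 29+7 = 36
Expected project duration μ = 36 hours. Critical path: A → C → E → H.

Variance along critical path = 1.000 + 0.111 + 2.778 + 1.000 = 4.889; σ = 2.211 hours.
D = μ + z·σ = 36 + 1.036·2.211 = 38.3 hours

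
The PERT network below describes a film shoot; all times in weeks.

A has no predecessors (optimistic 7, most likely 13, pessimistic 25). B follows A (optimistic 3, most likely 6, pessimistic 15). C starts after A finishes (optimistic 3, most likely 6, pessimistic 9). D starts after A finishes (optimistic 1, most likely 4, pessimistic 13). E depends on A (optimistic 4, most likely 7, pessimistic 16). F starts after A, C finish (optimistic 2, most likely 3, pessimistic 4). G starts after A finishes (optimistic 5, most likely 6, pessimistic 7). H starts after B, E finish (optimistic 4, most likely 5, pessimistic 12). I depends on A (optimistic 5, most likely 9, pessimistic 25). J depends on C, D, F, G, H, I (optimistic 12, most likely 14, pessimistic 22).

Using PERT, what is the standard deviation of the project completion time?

4.19 weeks

te_A = (7 + 4·13 + 25)/6 = 84/6 = 14; σ²_A = ((25−7)/6)² = 9.000
te_B = (3 + 4·6 + 15)/6 = 42/6 = 7; σ²_B = ((15−3)/6)² = 4.000
te_C = (3 + 4·6 + 9)/6 = 36/6 = 6; σ²_C = ((9−3)/6)² = 1.000
te_D = (1 + 4·4 + 13)/6 = 30/6 = 5; σ²_D = ((13−1)/6)² = 4.000
te_E = (4 + 4·7 + 16)/6 = 48/6 = 8; σ²_E = ((16−4)/6)² = 4.000
te_F = (2 + 4·3 + 4)/6 = 18/6 = 3; σ²_F = ((4−2)/6)² = 0.111
te_G = (5 + 4·6 + 7)/6 = 36/6 = 6; σ²_G = ((7−5)/6)² = 0.111
te_H = (4 + 4·5 + 12)/6 = 36/6 = 6; σ²_H = ((12−4)/6)² = 1.778
te_I = (5 + 4·9 + 25)/6 = 66/6 = 11; σ²_I = ((25−5)/6)² = 11.111
te_J = (12 + 4·14 + 22)/6 = 90/6 = 15; σ²_J = ((22−12)/6)² = 2.778

Forward pass:
ES_A = 0; EF_A = 14
ES_B = 14; EF_B = 14+7 = 21
ES_C = 14; EF_C = 14+6 = 20
ES_D = 14; EF_D = 14+5 = 19
ES_E = 14; EF_E = 14+8 = 22
ES_F = max(EF_A=14, EF_C=20) = 20; EF_F = 20+3 = 23
ES_G = 14; EF_G = 14+6 = 20
ES_H = max(EF_B=21, EF_E=22) = 22; EF_H = 22+6 = 28
ES_I = 14; EF_I = 14+11 = 25
ES_J = max(EF_C=20, EF_D=19, EF_F=23, EF_G=20, EF_H=28, EF_I=25) = 28; EF_J = 28+15 = 43
Expected project duration μ = 43 weeks. Critical path: A → E → H → J.

Variance along critical path = 9.000 + 4.000 + 1.778 + 2.778 = 17.556
σ = √17.556 = 4.190 weeks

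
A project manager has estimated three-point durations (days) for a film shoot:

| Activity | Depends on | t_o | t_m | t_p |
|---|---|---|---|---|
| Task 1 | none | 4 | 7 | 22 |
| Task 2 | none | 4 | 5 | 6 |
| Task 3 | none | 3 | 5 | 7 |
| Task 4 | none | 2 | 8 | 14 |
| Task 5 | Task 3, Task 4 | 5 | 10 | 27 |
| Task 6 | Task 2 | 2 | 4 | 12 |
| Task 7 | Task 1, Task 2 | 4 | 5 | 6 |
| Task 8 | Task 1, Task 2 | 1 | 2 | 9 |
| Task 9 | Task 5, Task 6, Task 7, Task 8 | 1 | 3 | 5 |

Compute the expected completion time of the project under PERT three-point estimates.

te_Task 1 = (4 + 4·7 + 22)/6 = 54/6 = 9
te_Task 2 = (4 + 4·5 + 6)/6 = 30/6 = 5
te_Task 3 = (3 + 4·5 + 7)/6 = 30/6 = 5
te_Task 4 = (2 + 4·8 + 14)/6 = 48/6 = 8
te_Task 5 = (5 + 4·10 + 27)/6 = 72/6 = 12
te_Task 6 = (2 + 4·4 + 12)/6 = 30/6 = 5
te_Task 7 = (4 + 4·5 + 6)/6 = 30/6 = 5
te_Task 8 = (1 + 4·2 + 9)/6 = 18/6 = 3
te_Task 9 = (1 + 4·3 + 5)/6 = 18/6 = 3

Forward pass:
ES_Task 1 = 0; EF_Task 1 = 9
ES_Task 2 = 0; EF_Task 2 = 5
ES_Task 3 = 0; EF_Task 3 = 5
ES_Task 4 = 0; EF_Task 4 = 8
ES_Task 5 = max(EF_Task 3=5, EF_Task 4=8) = 8; EF_Task 5 = 8+12 = 20
ES_Task 6 = 5; EF_Task 6 = 5+5 = 10
ES_Task 7 = max(EF_Task 1=9, EF_Task 2=5) = 9; EF_Task 7 = 9+5 = 14
ES_Task 8 = max(EF_Task 1=9, EF_Task 2=5) = 9; EF_Task 8 = 9+3 = 12
ES_Task 9 = max(EF_Task 5=20, EF_Task 6=10, EF_Task 7=14, EF_Task 8=12) = 20; EF_Task 9 = 20+3 = 23
Expected project duration μ = 23 days. Critical path: Task 4 → Task 5 → Task 9.

23 days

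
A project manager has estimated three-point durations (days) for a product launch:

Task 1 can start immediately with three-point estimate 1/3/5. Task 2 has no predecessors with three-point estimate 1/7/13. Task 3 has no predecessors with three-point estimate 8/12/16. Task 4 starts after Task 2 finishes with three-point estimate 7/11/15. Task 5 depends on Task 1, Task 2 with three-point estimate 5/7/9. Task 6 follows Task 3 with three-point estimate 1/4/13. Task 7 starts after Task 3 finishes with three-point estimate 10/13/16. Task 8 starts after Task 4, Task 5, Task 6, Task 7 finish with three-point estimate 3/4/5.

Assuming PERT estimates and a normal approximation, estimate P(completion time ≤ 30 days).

te_Task 1 = (1 + 4·3 + 5)/6 = 18/6 = 3; σ²_Task 1 = ((5−1)/6)² = 0.444
te_Task 2 = (1 + 4·7 + 13)/6 = 42/6 = 7; σ²_Task 2 = ((13−1)/6)² = 4.000
te_Task 3 = (8 + 4·12 + 16)/6 = 72/6 = 12; σ²_Task 3 = ((16−8)/6)² = 1.778
te_Task 4 = (7 + 4·11 + 15)/6 = 66/6 = 11; σ²_Task 4 = ((15−7)/6)² = 1.778
te_Task 5 = (5 + 4·7 + 9)/6 = 42/6 = 7; σ²_Task 5 = ((9−5)/6)² = 0.444
te_Task 6 = (1 + 4·4 + 13)/6 = 30/6 = 5; σ²_Task 6 = ((13−1)/6)² = 4.000
te_Task 7 = (10 + 4·13 + 16)/6 = 78/6 = 13; σ²_Task 7 = ((16−10)/6)² = 1.000
te_Task 8 = (3 + 4·4 + 5)/6 = 24/6 = 4; σ²_Task 8 = ((5−3)/6)² = 0.111

Forward pass:
ES_Task 1 = 0; EF_Task 1 = 3
ES_Task 2 = 0; EF_Task 2 = 7
ES_Task 3 = 0; EF_Task 3 = 12
ES_Task 4 = 7; EF_Task 4 = 7+11 = 18
ES_Task 5 = max(EF_Task 1=3, EF_Task 2=7) = 7; EF_Task 5 = 7+7 = 14
ES_Task 6 = 12; EF_Task 6 = 12+5 = 17
ES_Task 7 = 12; EF_Task 7 = 12+13 = 25
ES_Task 8 = max(EF_Task 4=18, EF_Task 5=14, EF_Task 6=17, EF_Task 7=25) = 25; EF_Task 8 = 25+4 = 29
Expected project duration μ = 29 days. Critical path: Task 3 → Task 7 → Task 8.

Variance along critical path = 1.778 + 1.000 + 0.111 = 2.889; σ = √2.889 = 1.700 days.
Z = (30 − 29) / 1.700 = 0.588
P(T ≤ 30) = Φ(0.588) ≈ 0.722

0.722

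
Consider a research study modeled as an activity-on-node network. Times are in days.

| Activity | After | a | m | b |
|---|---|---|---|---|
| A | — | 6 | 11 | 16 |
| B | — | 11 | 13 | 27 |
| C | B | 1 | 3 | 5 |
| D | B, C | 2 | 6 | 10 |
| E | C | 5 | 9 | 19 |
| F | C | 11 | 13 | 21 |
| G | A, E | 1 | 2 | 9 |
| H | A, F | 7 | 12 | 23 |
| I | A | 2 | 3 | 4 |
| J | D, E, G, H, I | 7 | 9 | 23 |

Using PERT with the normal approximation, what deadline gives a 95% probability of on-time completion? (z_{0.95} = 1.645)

te_A = (6 + 4·11 + 16)/6 = 66/6 = 11; σ²_A = ((16−6)/6)² = 2.778
te_B = (11 + 4·13 + 27)/6 = 90/6 = 15; σ²_B = ((27−11)/6)² = 7.111
te_C = (1 + 4·3 + 5)/6 = 18/6 = 3; σ²_C = ((5−1)/6)² = 0.444
te_D = (2 + 4·6 + 10)/6 = 36/6 = 6; σ²_D = ((10−2)/6)² = 1.778
te_E = (5 + 4·9 + 19)/6 = 60/6 = 10; σ²_E = ((19−5)/6)² = 5.444
te_F = (11 + 4·13 + 21)/6 = 84/6 = 14; σ²_F = ((21−11)/6)² = 2.778
te_G = (1 + 4·2 + 9)/6 = 18/6 = 3; σ²_G = ((9−1)/6)² = 1.778
te_H = (7 + 4·12 + 23)/6 = 78/6 = 13; σ²_H = ((23−7)/6)² = 7.111
te_I = (2 + 4·3 + 4)/6 = 18/6 = 3; σ²_I = ((4−2)/6)² = 0.111
te_J = (7 + 4·9 + 23)/6 = 66/6 = 11; σ²_J = ((23−7)/6)² = 7.111

Forward pass:
ES_A = 0; EF_A = 11
ES_B = 0; EF_B = 15
ES_C = 15; EF_C = 15+3 = 18
ES_D = max(EF_B=15, EF_C=18) = 18; EF_D = 18+6 = 24
ES_E = 18; EF_E = 18+10 = 28
ES_F = 18; EF_F = 18+14 = 32
ES_G = max(EF_A=11, EF_E=28) = 28; EF_G = 28+3 = 31
ES_H = max(EF_A=11, EF_F=32) = 32; EF_H = 32+13 = 45
ES_I = 11; EF_I = 11+3 = 14
ES_J = max(EF_D=24, EF_E=28, EF_G=31, EF_H=45, EF_I=14) = 45; EF_J = 45+11 = 56
Expected project duration μ = 56 days. Critical path: B → C → F → H → J.

Variance along critical path = 7.111 + 0.444 + 2.778 + 7.111 + 7.111 = 24.556; σ = 4.955 days.
D = μ + z·σ = 56 + 1.645·4.955 = 64.2 days

64.2 days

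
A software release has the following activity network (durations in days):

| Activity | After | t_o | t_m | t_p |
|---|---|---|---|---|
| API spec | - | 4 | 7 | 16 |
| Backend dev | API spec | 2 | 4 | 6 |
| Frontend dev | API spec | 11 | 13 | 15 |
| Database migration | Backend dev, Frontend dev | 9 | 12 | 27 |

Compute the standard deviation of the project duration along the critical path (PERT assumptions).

3.67 days

te_API spec = (4 + 4·7 + 16)/6 = 48/6 = 8; σ²_API spec = ((16−4)/6)² = 4.000
te_Backend dev = (2 + 4·4 + 6)/6 = 24/6 = 4; σ²_Backend dev = ((6−2)/6)² = 0.444
te_Frontend dev = (11 + 4·13 + 15)/6 = 78/6 = 13; σ²_Frontend dev = ((15−11)/6)² = 0.444
te_Database migration = (9 + 4·12 + 27)/6 = 84/6 = 14; σ²_Database migration = ((27−9)/6)² = 9.000

Forward pass:
ES_API spec = 0; EF_API spec = 8
ES_Backend dev = 8; EF_Backend dev = 8+4 = 12
ES_Frontend dev = 8; EF_Frontend dev = 8+13 = 21
ES_Database migration = max(EF_Backend dev=12, EF_Frontend dev=21) = 21; EF_Database migration = 21+14 = 35
Expected project duration μ = 35 days. Critical path: API spec → Frontend dev → Database migration.

Variance along critical path = 4.000 + 0.444 + 9.000 = 13.444
σ = √13.444 = 3.667 days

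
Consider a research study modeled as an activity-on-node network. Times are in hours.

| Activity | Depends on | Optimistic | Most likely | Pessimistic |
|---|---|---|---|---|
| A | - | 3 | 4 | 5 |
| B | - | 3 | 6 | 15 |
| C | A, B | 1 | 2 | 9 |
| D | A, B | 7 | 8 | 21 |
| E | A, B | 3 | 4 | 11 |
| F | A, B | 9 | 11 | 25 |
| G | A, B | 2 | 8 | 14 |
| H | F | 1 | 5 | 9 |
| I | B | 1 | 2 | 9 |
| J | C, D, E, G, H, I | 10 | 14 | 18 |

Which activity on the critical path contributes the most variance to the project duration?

F

te_A = (3 + 4·4 + 5)/6 = 24/6 = 4; σ²_A = ((5−3)/6)² = 0.111
te_B = (3 + 4·6 + 15)/6 = 42/6 = 7; σ²_B = ((15−3)/6)² = 4.000
te_C = (1 + 4·2 + 9)/6 = 18/6 = 3; σ²_C = ((9−1)/6)² = 1.778
te_D = (7 + 4·8 + 21)/6 = 60/6 = 10; σ²_D = ((21−7)/6)² = 5.444
te_E = (3 + 4·4 + 11)/6 = 30/6 = 5; σ²_E = ((11−3)/6)² = 1.778
te_F = (9 + 4·11 + 25)/6 = 78/6 = 13; σ²_F = ((25−9)/6)² = 7.111
te_G = (2 + 4·8 + 14)/6 = 48/6 = 8; σ²_G = ((14−2)/6)² = 4.000
te_H = (1 + 4·5 + 9)/6 = 30/6 = 5; σ²_H = ((9−1)/6)² = 1.778
te_I = (1 + 4·2 + 9)/6 = 18/6 = 3; σ²_I = ((9−1)/6)² = 1.778
te_J = (10 + 4·14 + 18)/6 = 84/6 = 14; σ²_J = ((18−10)/6)² = 1.778

Forward pass:
ES_A = 0; EF_A = 4
ES_B = 0; EF_B = 7
ES_C = max(EF_A=4, EF_B=7) = 7; EF_C = 7+3 = 10
ES_D = max(EF_A=4, EF_B=7) = 7; EF_D = 7+10 = 17
ES_E = max(EF_A=4, EF_B=7) = 7; EF_E = 7+5 = 12
ES_F = max(EF_A=4, EF_B=7) = 7; EF_F = 7+13 = 20
ES_G = max(EF_A=4, EF_B=7) = 7; EF_G = 7+8 = 15
ES_H = 20; EF_H = 20+5 = 25
ES_I = 7; EF_I = 7+3 = 10
ES_J = max(EF_C=10, EF_D=17, EF_E=12, EF_G=15, EF_H=25, EF_I=10) = 25; EF_J = 25+14 = 39
Expected project duration μ = 39 hours. Critical path: B → F → H → J.

Variances on critical path: σ²_B=4.000, σ²_F=7.111, σ²_H=1.778, σ²_J=1.778.
Largest is σ²_F = 7.111.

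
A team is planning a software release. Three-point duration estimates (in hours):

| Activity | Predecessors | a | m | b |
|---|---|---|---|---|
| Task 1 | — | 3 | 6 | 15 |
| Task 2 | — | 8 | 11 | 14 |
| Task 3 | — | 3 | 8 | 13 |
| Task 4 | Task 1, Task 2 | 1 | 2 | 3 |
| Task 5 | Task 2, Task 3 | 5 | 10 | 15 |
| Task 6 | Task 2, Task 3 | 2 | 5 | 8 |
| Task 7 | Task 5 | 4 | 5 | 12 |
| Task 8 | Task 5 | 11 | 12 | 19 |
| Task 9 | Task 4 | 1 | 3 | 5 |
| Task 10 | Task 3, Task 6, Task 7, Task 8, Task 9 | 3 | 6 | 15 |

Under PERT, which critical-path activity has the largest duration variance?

te_Task 1 = (3 + 4·6 + 15)/6 = 42/6 = 7; σ²_Task 1 = ((15−3)/6)² = 4.000
te_Task 2 = (8 + 4·11 + 14)/6 = 66/6 = 11; σ²_Task 2 = ((14−8)/6)² = 1.000
te_Task 3 = (3 + 4·8 + 13)/6 = 48/6 = 8; σ²_Task 3 = ((13−3)/6)² = 2.778
te_Task 4 = (1 + 4·2 + 3)/6 = 12/6 = 2; σ²_Task 4 = ((3−1)/6)² = 0.111
te_Task 5 = (5 + 4·10 + 15)/6 = 60/6 = 10; σ²_Task 5 = ((15−5)/6)² = 2.778
te_Task 6 = (2 + 4·5 + 8)/6 = 30/6 = 5; σ²_Task 6 = ((8−2)/6)² = 1.000
te_Task 7 = (4 + 4·5 + 12)/6 = 36/6 = 6; σ²_Task 7 = ((12−4)/6)² = 1.778
te_Task 8 = (11 + 4·12 + 19)/6 = 78/6 = 13; σ²_Task 8 = ((19−11)/6)² = 1.778
te_Task 9 = (1 + 4·3 + 5)/6 = 18/6 = 3; σ²_Task 9 = ((5−1)/6)² = 0.444
te_Task 10 = (3 + 4·6 + 15)/6 = 42/6 = 7; σ²_Task 10 = ((15−3)/6)² = 4.000

Forward pass:
ES_Task 1 = 0; EF_Task 1 = 7
ES_Task 2 = 0; EF_Task 2 = 11
ES_Task 3 = 0; EF_Task 3 = 8
ES_Task 4 = max(EF_Task 1=7, EF_Task 2=11) = 11; EF_Task 4 = 11+2 = 13
ES_Task 5 = max(EF_Task 2=11, EF_Task 3=8) = 11; EF_Task 5 = 11+10 = 21
ES_Task 6 = max(EF_Task 2=11, EF_Task 3=8) = 11; EF_Task 6 = 11+5 = 16
ES_Task 7 = 21; EF_Task 7 = 21+6 = 27
ES_Task 8 = 21; EF_Task 8 = 21+13 = 34
ES_Task 9 = 13; EF_Task 9 = 13+3 = 16
ES_Task 10 = max(EF_Task 3=8, EF_Task 6=16, EF_Task 7=27, EF_Task 8=34, EF_Task 9=16) = 34; EF_Task 10 = 34+7 = 41
Expected project duration μ = 41 hours. Critical path: Task 2 → Task 5 → Task 8 → Task 10.

Variances on critical path: σ²_Task 2=1.000, σ²_Task 5=2.778, σ²_Task 8=1.778, σ²_Task 10=4.000.
Largest is σ²_Task 10 = 4.000.

Task 10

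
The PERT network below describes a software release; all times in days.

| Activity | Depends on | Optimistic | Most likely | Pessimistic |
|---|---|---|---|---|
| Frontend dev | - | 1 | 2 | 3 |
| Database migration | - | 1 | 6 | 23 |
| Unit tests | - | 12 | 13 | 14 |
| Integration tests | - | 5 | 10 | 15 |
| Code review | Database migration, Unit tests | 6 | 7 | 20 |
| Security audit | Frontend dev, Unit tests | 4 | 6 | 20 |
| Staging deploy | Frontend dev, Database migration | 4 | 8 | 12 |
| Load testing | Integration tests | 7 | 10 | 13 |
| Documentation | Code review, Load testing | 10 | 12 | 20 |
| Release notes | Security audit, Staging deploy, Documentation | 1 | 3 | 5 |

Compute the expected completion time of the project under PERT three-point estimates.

te_Frontend dev = (1 + 4·2 + 3)/6 = 12/6 = 2
te_Database migration = (1 + 4·6 + 23)/6 = 48/6 = 8
te_Unit tests = (12 + 4·13 + 14)/6 = 78/6 = 13
te_Integration tests = (5 + 4·10 + 15)/6 = 60/6 = 10
te_Code review = (6 + 4·7 + 20)/6 = 54/6 = 9
te_Security audit = (4 + 4·6 + 20)/6 = 48/6 = 8
te_Staging deploy = (4 + 4·8 + 12)/6 = 48/6 = 8
te_Load testing = (7 + 4·10 + 13)/6 = 60/6 = 10
te_Documentation = (10 + 4·12 + 20)/6 = 78/6 = 13
te_Release notes = (1 + 4·3 + 5)/6 = 18/6 = 3

Forward pass:
ES_Frontend dev = 0; EF_Frontend dev = 2
ES_Database migration = 0; EF_Database migration = 8
ES_Unit tests = 0; EF_Unit tests = 13
ES_Integration tests = 0; EF_Integration tests = 10
ES_Code review = max(EF_Database migration=8, EF_Unit tests=13) = 13; EF_Code review = 13+9 = 22
ES_Security audit = max(EF_Frontend dev=2, EF_Unit tests=13) = 13; EF_Security audit = 13+8 = 21
ES_Staging deploy = max(EF_Frontend dev=2, EF_Database migration=8) = 8; EF_Staging deploy = 8+8 = 16
ES_Load testing = 10; EF_Load testing = 10+10 = 20
ES_Documentation = max(EF_Code review=22, EF_Load testing=20) = 22; EF_Documentation = 22+13 = 35
ES_Release notes = max(EF_Security audit=21, EF_Staging deploy=16, EF_Documentation=35) = 35; EF_Release notes = 35+3 = 38
Expected project duration μ = 38 days. Critical path: Unit tests → Code review → Documentation → Release notes.

38 days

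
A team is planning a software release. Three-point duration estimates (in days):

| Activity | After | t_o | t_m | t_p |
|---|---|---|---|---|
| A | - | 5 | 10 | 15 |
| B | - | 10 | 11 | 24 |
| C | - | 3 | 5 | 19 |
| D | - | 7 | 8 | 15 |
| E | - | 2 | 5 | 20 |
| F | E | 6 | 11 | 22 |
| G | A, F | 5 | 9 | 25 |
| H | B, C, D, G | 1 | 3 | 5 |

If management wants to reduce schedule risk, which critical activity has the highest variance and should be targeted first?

G

te_A = (5 + 4·10 + 15)/6 = 60/6 = 10; σ²_A = ((15−5)/6)² = 2.778
te_B = (10 + 4·11 + 24)/6 = 78/6 = 13; σ²_B = ((24−10)/6)² = 5.444
te_C = (3 + 4·5 + 19)/6 = 42/6 = 7; σ²_C = ((19−3)/6)² = 7.111
te_D = (7 + 4·8 + 15)/6 = 54/6 = 9; σ²_D = ((15−7)/6)² = 1.778
te_E = (2 + 4·5 + 20)/6 = 42/6 = 7; σ²_E = ((20−2)/6)² = 9.000
te_F = (6 + 4·11 + 22)/6 = 72/6 = 12; σ²_F = ((22−6)/6)² = 7.111
te_G = (5 + 4·9 + 25)/6 = 66/6 = 11; σ²_G = ((25−5)/6)² = 11.111
te_H = (1 + 4·3 + 5)/6 = 18/6 = 3; σ²_H = ((5−1)/6)² = 0.444

Forward pass:
ES_A = 0; EF_A = 10
ES_B = 0; EF_B = 13
ES_C = 0; EF_C = 7
ES_D = 0; EF_D = 9
ES_E = 0; EF_E = 7
ES_F = 7; EF_F = 7+12 = 19
ES_G = max(EF_A=10, EF_F=19) = 19; EF_G = 19+11 = 30
ES_H = max(EF_B=13, EF_C=7, EF_D=9, EF_G=30) = 30; EF_H = 30+3 = 33
Expected project duration μ = 33 days. Critical path: E → F → G → H.

Variances on critical path: σ²_E=9.000, σ²_F=7.111, σ²_G=11.111, σ²_H=0.444.
Largest is σ²_G = 11.111.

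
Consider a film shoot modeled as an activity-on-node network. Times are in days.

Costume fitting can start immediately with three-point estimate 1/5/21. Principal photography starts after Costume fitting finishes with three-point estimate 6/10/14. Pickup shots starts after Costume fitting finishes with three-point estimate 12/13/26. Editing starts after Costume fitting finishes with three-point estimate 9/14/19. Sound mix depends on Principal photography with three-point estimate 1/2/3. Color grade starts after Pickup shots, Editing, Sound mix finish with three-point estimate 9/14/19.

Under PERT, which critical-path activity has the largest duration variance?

te_Costume fitting = (1 + 4·5 + 21)/6 = 42/6 = 7; σ²_Costume fitting = ((21−1)/6)² = 11.111
te_Principal photography = (6 + 4·10 + 14)/6 = 60/6 = 10; σ²_Principal photography = ((14−6)/6)² = 1.778
te_Pickup shots = (12 + 4·13 + 26)/6 = 90/6 = 15; σ²_Pickup shots = ((26−12)/6)² = 5.444
te_Editing = (9 + 4·14 + 19)/6 = 84/6 = 14; σ²_Editing = ((19−9)/6)² = 2.778
te_Sound mix = (1 + 4·2 + 3)/6 = 12/6 = 2; σ²_Sound mix = ((3−1)/6)² = 0.111
te_Color grade = (9 + 4·14 + 19)/6 = 84/6 = 14; σ²_Color grade = ((19−9)/6)² = 2.778

Forward pass:
ES_Costume fitting = 0; EF_Costume fitting = 7
ES_Principal photography = 7; EF_Principal photography = 7+10 = 17
ES_Pickup shots = 7; EF_Pickup shots = 7+15 = 22
ES_Editing = 7; EF_Editing = 7+14 = 21
ES_Sound mix = 17; EF_Sound mix = 17+2 = 19
ES_Color grade = max(EF_Pickup shots=22, EF_Editing=21, EF_Sound mix=19) = 22; EF_Color grade = 22+14 = 36
Expected project duration μ = 36 days. Critical path: Costume fitting → Pickup shots → Color grade.

Variances on critical path: σ²_Costume fitting=11.111, σ²_Pickup shots=5.444, σ²_Color grade=2.778.
Largest is σ²_Costume fitting = 11.111.

Costume fitting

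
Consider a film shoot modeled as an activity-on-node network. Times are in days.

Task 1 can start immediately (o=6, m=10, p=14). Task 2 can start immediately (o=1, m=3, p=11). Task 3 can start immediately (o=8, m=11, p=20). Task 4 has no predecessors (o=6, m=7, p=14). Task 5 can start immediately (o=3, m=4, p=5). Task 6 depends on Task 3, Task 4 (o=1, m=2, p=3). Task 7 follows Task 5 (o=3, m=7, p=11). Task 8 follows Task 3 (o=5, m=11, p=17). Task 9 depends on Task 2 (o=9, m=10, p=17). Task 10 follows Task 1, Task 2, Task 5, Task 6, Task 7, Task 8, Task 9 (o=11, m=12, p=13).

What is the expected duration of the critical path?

te_Task 1 = (6 + 4·10 + 14)/6 = 60/6 = 10
te_Task 2 = (1 + 4·3 + 11)/6 = 24/6 = 4
te_Task 3 = (8 + 4·11 + 20)/6 = 72/6 = 12
te_Task 4 = (6 + 4·7 + 14)/6 = 48/6 = 8
te_Task 5 = (3 + 4·4 + 5)/6 = 24/6 = 4
te_Task 6 = (1 + 4·2 + 3)/6 = 12/6 = 2
te_Task 7 = (3 + 4·7 + 11)/6 = 42/6 = 7
te_Task 8 = (5 + 4·11 + 17)/6 = 66/6 = 11
te_Task 9 = (9 + 4·10 + 17)/6 = 66/6 = 11
te_Task 10 = (11 + 4·12 + 13)/6 = 72/6 = 12

Forward pass:
ES_Task 1 = 0; EF_Task 1 = 10
ES_Task 2 = 0; EF_Task 2 = 4
ES_Task 3 = 0; EF_Task 3 = 12
ES_Task 4 = 0; EF_Task 4 = 8
ES_Task 5 = 0; EF_Task 5 = 4
ES_Task 6 = max(EF_Task 3=12, EF_Task 4=8) = 12; EF_Task 6 = 12+2 = 14
ES_Task 7 = 4; EF_Task 7 = 4+7 = 11
ES_Task 8 = 12; EF_Task 8 = 12+11 = 23
ES_Task 9 = 4; EF_Task 9 = 4+11 = 15
ES_Task 10 = max(EF_Task 1=10, EF_Task 2=4, EF_Task 5=4, EF_Task 6=14, EF_Task 7=11, EF_Task 8=23, EF_Task 9=15) = 23; EF_Task 10 = 23+12 = 35
Expected project duration μ = 35 days. Critical path: Task 3 → Task 8 → Task 10.

35 days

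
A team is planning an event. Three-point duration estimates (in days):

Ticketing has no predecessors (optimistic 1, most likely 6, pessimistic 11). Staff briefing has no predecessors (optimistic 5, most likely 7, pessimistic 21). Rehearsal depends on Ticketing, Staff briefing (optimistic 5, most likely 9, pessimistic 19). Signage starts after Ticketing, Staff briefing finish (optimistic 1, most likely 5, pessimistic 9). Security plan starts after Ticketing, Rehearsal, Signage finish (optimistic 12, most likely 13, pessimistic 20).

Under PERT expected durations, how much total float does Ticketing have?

3 days

te_Ticketing = (1 + 4·6 + 11)/6 = 36/6 = 6
te_Staff briefing = (5 + 4·7 + 21)/6 = 54/6 = 9
te_Rehearsal = (5 + 4·9 + 19)/6 = 60/6 = 10
te_Signage = (1 + 4·5 + 9)/6 = 30/6 = 5
te_Security plan = (12 + 4·13 + 20)/6 = 84/6 = 14

Forward pass:
ES_Ticketing = 0; EF_Ticketing = 6
ES_Staff briefing = 0; EF_Staff briefing = 9
ES_Rehearsal = max(EF_Ticketing=6, EF_Staff briefing=9) = 9; EF_Rehearsal = 9+10 = 19
ES_Signage = max(EF_Ticketing=6, EF_Staff briefing=9) = 9; EF_Signage = 9+5 = 14
ES_Security plan = max(EF_Ticketing=6, EF_Rehearsal=19, EF_Signage=14) = 19; EF_Security plan = 19+14 = 33
Expected project duration μ = 33 days. Critical path: Staff briefing → Rehearsal → Security plan.

Backward pass:
LF_Security plan = 33; LS_Security plan = 33−14 = 19
LF_Signage = LS_Security plan = 19; LS_Signage = 19−5 = 14
LF_Rehearsal = LS_Security plan = 19; LS_Rehearsal = 19−10 = 9
LF_Staff briefing = min(LS_Rehearsal=9, LS_Signage=14) = 9; LS_Staff briefing = 9−9 = 0
LF_Ticketing = min(LS_Rehearsal=9, LS_Signage=14, LS_Security plan=19) = 9; LS_Ticketing = 9−6 = 3
Slack_Ticketing = LS_Ticketing − ES_Ticketing = 3 − 0 = 3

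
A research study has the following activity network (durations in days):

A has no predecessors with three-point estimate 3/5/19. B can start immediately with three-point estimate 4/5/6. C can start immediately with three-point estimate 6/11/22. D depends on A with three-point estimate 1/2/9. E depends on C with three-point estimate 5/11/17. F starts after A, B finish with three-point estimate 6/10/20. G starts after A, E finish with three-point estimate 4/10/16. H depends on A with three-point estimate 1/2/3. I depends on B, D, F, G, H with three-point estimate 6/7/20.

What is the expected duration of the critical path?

42 days

te_A = (3 + 4·5 + 19)/6 = 42/6 = 7
te_B = (4 + 4·5 + 6)/6 = 30/6 = 5
te_C = (6 + 4·11 + 22)/6 = 72/6 = 12
te_D = (1 + 4·2 + 9)/6 = 18/6 = 3
te_E = (5 + 4·11 + 17)/6 = 66/6 = 11
te_F = (6 + 4·10 + 20)/6 = 66/6 = 11
te_G = (4 + 4·10 + 16)/6 = 60/6 = 10
te_H = (1 + 4·2 + 3)/6 = 12/6 = 2
te_I = (6 + 4·7 + 20)/6 = 54/6 = 9

Forward pass:
ES_A = 0; EF_A = 7
ES_B = 0; EF_B = 5
ES_C = 0; EF_C = 12
ES_D = 7; EF_D = 7+3 = 10
ES_E = 12; EF_E = 12+11 = 23
ES_F = max(EF_A=7, EF_B=5) = 7; EF_F = 7+11 = 18
ES_G = max(EF_A=7, EF_E=23) = 23; EF_G = 23+10 = 33
ES_H = 7; EF_H = 7+2 = 9
ES_I = max(EF_B=5, EF_D=10, EF_F=18, EF_G=33, EF_H=9) = 33; EF_I = 33+9 = 42
Expected project duration μ = 42 days. Critical path: C → E → G → I.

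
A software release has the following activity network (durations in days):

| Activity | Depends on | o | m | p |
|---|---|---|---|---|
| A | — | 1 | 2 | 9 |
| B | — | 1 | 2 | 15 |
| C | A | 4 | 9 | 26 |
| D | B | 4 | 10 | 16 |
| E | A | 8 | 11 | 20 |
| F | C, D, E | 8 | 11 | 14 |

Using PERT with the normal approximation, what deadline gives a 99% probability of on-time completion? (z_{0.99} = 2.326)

32.1 days

te_A = (1 + 4·2 + 9)/6 = 18/6 = 3; σ²_A = ((9−1)/6)² = 1.778
te_B = (1 + 4·2 + 15)/6 = 24/6 = 4; σ²_B = ((15−1)/6)² = 5.444
te_C = (4 + 4·9 + 26)/6 = 66/6 = 11; σ²_C = ((26−4)/6)² = 13.444
te_D = (4 + 4·10 + 16)/6 = 60/6 = 10; σ²_D = ((16−4)/6)² = 4.000
te_E = (8 + 4·11 + 20)/6 = 72/6 = 12; σ²_E = ((20−8)/6)² = 4.000
te_F = (8 + 4·11 + 14)/6 = 66/6 = 11; σ²_F = ((14−8)/6)² = 1.000

Forward pass:
ES_A = 0; EF_A = 3
ES_B = 0; EF_B = 4
ES_C = 3; EF_C = 3+11 = 14
ES_D = 4; EF_D = 4+10 = 14
ES_E = 3; EF_E = 3+12 = 15
ES_F = max(EF_C=14, EF_D=14, EF_E=15) = 15; EF_F = 15+11 = 26
Expected project duration μ = 26 days. Critical path: A → E → F.

Variance along critical path = 1.778 + 4.000 + 1.000 = 6.778; σ = 2.603 days.
D = μ + z·σ = 26 + 2.326·2.603 = 32.1 days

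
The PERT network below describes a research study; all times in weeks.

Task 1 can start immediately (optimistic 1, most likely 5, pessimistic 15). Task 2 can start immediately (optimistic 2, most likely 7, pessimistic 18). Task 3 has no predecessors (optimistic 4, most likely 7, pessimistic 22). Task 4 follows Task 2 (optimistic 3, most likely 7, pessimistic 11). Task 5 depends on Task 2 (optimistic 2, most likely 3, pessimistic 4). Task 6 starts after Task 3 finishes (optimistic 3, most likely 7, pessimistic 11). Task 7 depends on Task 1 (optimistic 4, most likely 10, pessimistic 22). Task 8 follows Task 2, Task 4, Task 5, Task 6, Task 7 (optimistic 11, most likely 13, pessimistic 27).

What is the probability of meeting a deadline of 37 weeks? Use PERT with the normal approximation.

te_Task 1 = (1 + 4·5 + 15)/6 = 36/6 = 6; σ²_Task 1 = ((15−1)/6)² = 5.444
te_Task 2 = (2 + 4·7 + 18)/6 = 48/6 = 8; σ²_Task 2 = ((18−2)/6)² = 7.111
te_Task 3 = (4 + 4·7 + 22)/6 = 54/6 = 9; σ²_Task 3 = ((22−4)/6)² = 9.000
te_Task 4 = (3 + 4·7 + 11)/6 = 42/6 = 7; σ²_Task 4 = ((11−3)/6)² = 1.778
te_Task 5 = (2 + 4·3 + 4)/6 = 18/6 = 3; σ²_Task 5 = ((4−2)/6)² = 0.111
te_Task 6 = (3 + 4·7 + 11)/6 = 42/6 = 7; σ²_Task 6 = ((11−3)/6)² = 1.778
te_Task 7 = (4 + 4·10 + 22)/6 = 66/6 = 11; σ²_Task 7 = ((22−4)/6)² = 9.000
te_Task 8 = (11 + 4·13 + 27)/6 = 90/6 = 15; σ²_Task 8 = ((27−11)/6)² = 7.111

Forward pass:
ES_Task 1 = 0; EF_Task 1 = 6
ES_Task 2 = 0; EF_Task 2 = 8
ES_Task 3 = 0; EF_Task 3 = 9
ES_Task 4 = 8; EF_Task 4 = 8+7 = 15
ES_Task 5 = 8; EF_Task 5 = 8+3 = 11
ES_Task 6 = 9; EF_Task 6 = 9+7 = 16
ES_Task 7 = 6; EF_Task 7 = 6+11 = 17
ES_Task 8 = max(EF_Task 2=8, EF_Task 4=15, EF_Task 5=11, EF_Task 6=16, EF_Task 7=17) = 17; EF_Task 8 = 17+15 = 32
Expected project duration μ = 32 weeks. Critical path: Task 1 → Task 7 → Task 8.

Variance along critical path = 5.444 + 9.000 + 7.111 = 21.556; σ = √21.556 = 4.643 weeks.
Z = (37 − 32) / 4.643 = 1.077
P(T ≤ 37) = Φ(1.077) ≈ 0.859

0.859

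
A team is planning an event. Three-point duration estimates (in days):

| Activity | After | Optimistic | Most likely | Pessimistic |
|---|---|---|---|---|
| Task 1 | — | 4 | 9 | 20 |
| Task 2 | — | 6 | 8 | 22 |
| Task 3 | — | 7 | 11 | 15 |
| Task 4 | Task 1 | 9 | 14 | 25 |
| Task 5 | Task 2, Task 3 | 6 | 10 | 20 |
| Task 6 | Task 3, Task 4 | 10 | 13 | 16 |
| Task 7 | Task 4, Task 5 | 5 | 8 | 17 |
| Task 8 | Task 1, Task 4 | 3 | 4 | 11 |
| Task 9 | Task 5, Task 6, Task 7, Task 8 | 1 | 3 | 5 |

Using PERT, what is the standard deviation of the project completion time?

te_Task 1 = (4 + 4·9 + 20)/6 = 60/6 = 10; σ²_Task 1 = ((20−4)/6)² = 7.111
te_Task 2 = (6 + 4·8 + 22)/6 = 60/6 = 10; σ²_Task 2 = ((22−6)/6)² = 7.111
te_Task 3 = (7 + 4·11 + 15)/6 = 66/6 = 11; σ²_Task 3 = ((15−7)/6)² = 1.778
te_Task 4 = (9 + 4·14 + 25)/6 = 90/6 = 15; σ²_Task 4 = ((25−9)/6)² = 7.111
te_Task 5 = (6 + 4·10 + 20)/6 = 66/6 = 11; σ²_Task 5 = ((20−6)/6)² = 5.444
te_Task 6 = (10 + 4·13 + 16)/6 = 78/6 = 13; σ²_Task 6 = ((16−10)/6)² = 1.000
te_Task 7 = (5 + 4·8 + 17)/6 = 54/6 = 9; σ²_Task 7 = ((17−5)/6)² = 4.000
te_Task 8 = (3 + 4·4 + 11)/6 = 30/6 = 5; σ²_Task 8 = ((11−3)/6)² = 1.778
te_Task 9 = (1 + 4·3 + 5)/6 = 18/6 = 3; σ²_Task 9 = ((5−1)/6)² = 0.444

Forward pass:
ES_Task 1 = 0; EF_Task 1 = 10
ES_Task 2 = 0; EF_Task 2 = 10
ES_Task 3 = 0; EF_Task 3 = 11
ES_Task 4 = 10; EF_Task 4 = 10+15 = 25
ES_Task 5 = max(EF_Task 2=10, EF_Task 3=11) = 11; EF_Task 5 = 11+11 = 22
ES_Task 6 = max(EF_Task 3=11, EF_Task 4=25) = 25; EF_Task 6 = 25+13 = 38
ES_Task 7 = max(EF_Task 4=25, EF_Task 5=22) = 25; EF_Task 7 = 25+9 = 34
ES_Task 8 = max(EF_Task 1=10, EF_Task 4=25) = 25; EF_Task 8 = 25+5 = 30
ES_Task 9 = max(EF_Task 5=22, EF_Task 6=38, EF_Task 7=34, EF_Task 8=30) = 38; EF_Task 9 = 38+3 = 41
Expected project duration μ = 41 days. Critical path: Task 1 → Task 4 → Task 6 → Task 9.

Variance along critical path = 7.111 + 7.111 + 1.000 + 0.444 = 15.667
σ = √15.667 = 3.958 days

3.96 days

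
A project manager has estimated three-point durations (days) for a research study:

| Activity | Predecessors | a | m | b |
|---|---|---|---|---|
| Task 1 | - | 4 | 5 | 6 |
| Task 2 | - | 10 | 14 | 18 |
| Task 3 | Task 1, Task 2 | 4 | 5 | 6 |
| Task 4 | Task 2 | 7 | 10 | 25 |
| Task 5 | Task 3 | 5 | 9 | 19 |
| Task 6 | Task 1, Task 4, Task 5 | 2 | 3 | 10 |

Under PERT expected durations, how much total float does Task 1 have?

9 days

te_Task 1 = (4 + 4·5 + 6)/6 = 30/6 = 5
te_Task 2 = (10 + 4·14 + 18)/6 = 84/6 = 14
te_Task 3 = (4 + 4·5 + 6)/6 = 30/6 = 5
te_Task 4 = (7 + 4·10 + 25)/6 = 72/6 = 12
te_Task 5 = (5 + 4·9 + 19)/6 = 60/6 = 10
te_Task 6 = (2 + 4·3 + 10)/6 = 24/6 = 4

Forward pass:
ES_Task 1 = 0; EF_Task 1 = 5
ES_Task 2 = 0; EF_Task 2 = 14
ES_Task 3 = max(EF_Task 1=5, EF_Task 2=14) = 14; EF_Task 3 = 14+5 = 19
ES_Task 4 = 14; EF_Task 4 = 14+12 = 26
ES_Task 5 = 19; EF_Task 5 = 19+10 = 29
ES_Task 6 = max(EF_Task 1=5, EF_Task 4=26, EF_Task 5=29) = 29; EF_Task 6 = 29+4 = 33
Expected project duration μ = 33 days. Critical path: Task 2 → Task 3 → Task 5 → Task 6.

Backward pass:
LF_Task 6 = 33; LS_Task 6 = 33−4 = 29
LF_Task 5 = LS_Task 6 = 29; LS_Task 5 = 29−10 = 19
LF_Task 4 = LS_Task 6 = 29; LS_Task 4 = 29−12 = 17
LF_Task 3 = LS_Task 5 = 19; LS_Task 3 = 19−5 = 14
LF_Task 2 = min(LS_Task 3=14, LS_Task 4=17) = 14; LS_Task 2 = 14−14 = 0
LF_Task 1 = min(LS_Task 3=14, LS_Task 6=29) = 14; LS_Task 1 = 14−5 = 9
Slack_Task 1 = LS_Task 1 − ES_Task 1 = 9 − 0 = 9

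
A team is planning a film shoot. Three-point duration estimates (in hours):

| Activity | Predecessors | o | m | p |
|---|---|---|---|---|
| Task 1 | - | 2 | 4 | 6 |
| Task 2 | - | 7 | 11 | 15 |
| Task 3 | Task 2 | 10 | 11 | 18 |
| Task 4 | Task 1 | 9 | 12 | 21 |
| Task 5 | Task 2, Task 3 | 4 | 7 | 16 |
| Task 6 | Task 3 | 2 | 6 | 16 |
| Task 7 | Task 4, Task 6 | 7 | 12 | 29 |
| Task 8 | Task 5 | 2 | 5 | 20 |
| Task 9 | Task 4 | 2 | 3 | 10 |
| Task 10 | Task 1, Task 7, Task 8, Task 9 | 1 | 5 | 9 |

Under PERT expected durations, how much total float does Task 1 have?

te_Task 1 = (2 + 4·4 + 6)/6 = 24/6 = 4
te_Task 2 = (7 + 4·11 + 15)/6 = 66/6 = 11
te_Task 3 = (10 + 4·11 + 18)/6 = 72/6 = 12
te_Task 4 = (9 + 4·12 + 21)/6 = 78/6 = 13
te_Task 5 = (4 + 4·7 + 16)/6 = 48/6 = 8
te_Task 6 = (2 + 4·6 + 16)/6 = 42/6 = 7
te_Task 7 = (7 + 4·12 + 29)/6 = 84/6 = 14
te_Task 8 = (2 + 4·5 + 20)/6 = 42/6 = 7
te_Task 9 = (2 + 4·3 + 10)/6 = 24/6 = 4
te_Task 10 = (1 + 4·5 + 9)/6 = 30/6 = 5

Forward pass:
ES_Task 1 = 0; EF_Task 1 = 4
ES_Task 2 = 0; EF_Task 2 = 11
ES_Task 3 = 11; EF_Task 3 = 11+12 = 23
ES_Task 4 = 4; EF_Task 4 = 4+13 = 17
ES_Task 5 = max(EF_Task 2=11, EF_Task 3=23) = 23; EF_Task 5 = 23+8 = 31
ES_Task 6 = 23; EF_Task 6 = 23+7 = 30
ES_Task 7 = max(EF_Task 4=17, EF_Task 6=30) = 30; EF_Task 7 = 30+14 = 44
ES_Task 8 = 31; EF_Task 8 = 31+7 = 38
ES_Task 9 = 17; EF_Task 9 = 17+4 = 21
ES_Task 10 = max(EF_Task 1=4, EF_Task 7=44, EF_Task 8=38, EF_Task 9=21) = 44; EF_Task 10 = 44+5 = 49
Expected project duration μ = 49 hours. Critical path: Task 2 → Task 3 → Task 6 → Task 7 → Task 10.

Backward pass:
LF_Task 10 = 49; LS_Task 10 = 49−5 = 44
LF_Task 9 = LS_Task 10 = 44; LS_Task 9 = 44−4 = 40
LF_Task 8 = LS_Task 10 = 44; LS_Task 8 = 44−7 = 37
LF_Task 7 = LS_Task 10 = 44; LS_Task 7 = 44−14 = 30
LF_Task 6 = LS_Task 7 = 30; LS_Task 6 = 30−7 = 23
LF_Task 5 = LS_Task 8 = 37; LS_Task 5 = 37−8 = 29
LF_Task 4 = min(LS_Task 7=30, LS_Task 9=40) = 30; LS_Task 4 = 30−13 = 17
LF_Task 3 = min(LS_Task 5=29, LS_Task 6=23) = 23; LS_Task 3 = 23−12 = 11
LF_Task 2 = min(LS_Task 3=11, LS_Task 5=29) = 11; LS_Task 2 = 11−11 = 0
LF_Task 1 = min(LS_Task 4=17, LS_Task 10=44) = 17; LS_Task 1 = 17−4 = 13
Slack_Task 1 = LS_Task 1 − ES_Task 1 = 13 − 0 = 13

13 hours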